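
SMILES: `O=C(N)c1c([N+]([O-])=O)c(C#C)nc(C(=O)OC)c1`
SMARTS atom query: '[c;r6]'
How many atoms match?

The query [c;r6] means: aromatic carbon that belongs to a six-membered ring.
Check the 18 heavy atoms by environment: 1× n (aromatic, in 6-ring) → no; 5× c (aromatic, in 6-ring) → match; 1× N (charge +1, acyclic) → no; 1× O (charge -1, acyclic) → no; 4× O (acyclic) → no; 5× C (acyclic) → no; 1× N (acyclic) → no.
That gives 5 matching atoms.

5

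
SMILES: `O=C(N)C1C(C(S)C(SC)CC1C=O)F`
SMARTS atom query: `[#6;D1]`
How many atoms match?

The query [#6;D1] means: carbon bonded to exactly one heavy atom.
Check the 15 heavy atoms by environment: 6× C (D3) → no; 2× C (D2) → no; 2× O (D1) → no; 1× N (D1) → no; 1× F (D1) → no; 1× S (D2) → no; 1× C (D1) → match; 1× S (D1) → no.
That gives 1 matching atom.

1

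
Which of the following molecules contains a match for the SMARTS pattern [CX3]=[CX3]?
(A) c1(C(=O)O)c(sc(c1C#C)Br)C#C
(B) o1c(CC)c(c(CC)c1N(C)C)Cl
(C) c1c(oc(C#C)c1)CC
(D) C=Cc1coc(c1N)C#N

[CX3]=[CX3] describes a non-aromatic C=C double bond between two sp2 carbons (an alkene).
(A) has an ethynyl group (-C#CH) but the C-C bond is a triple bond, not a double bond.
(B) has an ethyl group (-CH2CH3) but its C-C bond is a single bond between CX4 carbons, not CX3=CX3.
(C) has an ethynyl group (-C#CH) but the C-C bond is a triple bond, not a double bond.
(D) contains a vinyl group (-CH=CH2), which satisfies every atom and bond constraint.
So the answer is (D).

D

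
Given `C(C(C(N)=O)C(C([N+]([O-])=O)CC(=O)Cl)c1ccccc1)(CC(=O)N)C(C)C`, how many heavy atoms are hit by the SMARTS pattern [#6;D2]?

The query [#6;D2] means: any carbon bonded to exactly two heavy atoms.
Check the 27 heavy atoms by environment: 2× C (D2) → match; 8× C (D3) → no; 4× O (D1) → no; 2× N (D1) → no; 2× C (D1) → no; 1× N (charge +1, D3) → no; 1× O (charge -1, D1) → no; 1× c (aromatic, D3) → no; 5× c (aromatic, D2) → match; 1× Cl (D1) → no.
Summing the matching environments: 2 + 5 = 7 matching atoms.

7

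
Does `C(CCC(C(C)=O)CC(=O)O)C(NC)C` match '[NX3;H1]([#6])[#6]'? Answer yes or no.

Yes

The pattern [NX3;H1]([#6])[#6] describes a trivalent nitrogen with one H, bonded to two carbons — a secondary amine.
The molecule carries an N-methylamino group (-NHCH3), whose atoms satisfy every constraint of the query, so the pattern matches.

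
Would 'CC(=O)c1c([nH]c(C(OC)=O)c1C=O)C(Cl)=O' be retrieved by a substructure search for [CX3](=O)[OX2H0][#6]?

Yes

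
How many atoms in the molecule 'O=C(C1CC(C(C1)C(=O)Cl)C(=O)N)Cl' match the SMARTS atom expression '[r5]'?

5

Check the 14 heavy atoms by environment: 5× C (in 5-ring) → match; 3× C (acyclic) → no; 3× O (acyclic) → no; 1× N (acyclic) → no; 2× Cl (acyclic) → no.
That gives 5 matching atoms.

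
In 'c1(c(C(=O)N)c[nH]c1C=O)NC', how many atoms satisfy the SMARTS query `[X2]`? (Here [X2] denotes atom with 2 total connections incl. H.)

0

The query [X2] means: any atom with exactly two total connections (bonds + H).
Check the 12 heavy atoms by environment: 1× n (aromatic, X3) → no; 4× c (aromatic, X3) → no; 2× C (X3) → no; 2× O (X1) → no; 2× N (X3) → no; 1× C (X4) → no.
No environment satisfies the query, so 0 matching atoms.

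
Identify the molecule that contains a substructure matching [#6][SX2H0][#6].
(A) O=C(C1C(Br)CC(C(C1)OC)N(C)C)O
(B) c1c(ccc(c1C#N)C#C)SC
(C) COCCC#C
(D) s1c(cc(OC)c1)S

B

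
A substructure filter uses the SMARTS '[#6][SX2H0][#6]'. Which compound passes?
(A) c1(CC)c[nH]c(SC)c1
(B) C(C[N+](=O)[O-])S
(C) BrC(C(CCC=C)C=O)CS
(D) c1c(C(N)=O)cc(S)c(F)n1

[#6][SX2H0][#6] describes an aliphatic sulfur bridging two carbons with no H on the sulfur (a thioether).
(A) contains a methylthio ether (-SCH3), which satisfies every atom and bond constraint.
(B) has a thiol (-SH) but the sulfur has H1, not H0 bridging two carbons.
(C) has a thiol (-SH) but the sulfur has H1, not H0 bridging two carbons.
(D) has a thiol (-SH) but the sulfur has H1, not H0 bridging two carbons.
So the answer is (A).

A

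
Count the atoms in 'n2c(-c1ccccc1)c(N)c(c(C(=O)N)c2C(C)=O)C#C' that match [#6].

Check the 21 heavy atoms by environment: 1× n (aromatic) → no; 11× c (aromatic) → match; 5× C → match; 2× O → no; 2× N → no.
Summing the matching environments: 11 + 5 = 16 matching atoms.

16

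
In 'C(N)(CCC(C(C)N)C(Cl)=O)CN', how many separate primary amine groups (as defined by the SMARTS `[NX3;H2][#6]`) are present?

[NX3;H2][#6] is the SMARTS for a primary amine: a trivalent nitrogen with two H attached to carbon.
The molecule carries 3 separate instances of a primary amino group (-NH2) meeting every constraint; each maps to a distinct set of atoms, giving 3 matches.

3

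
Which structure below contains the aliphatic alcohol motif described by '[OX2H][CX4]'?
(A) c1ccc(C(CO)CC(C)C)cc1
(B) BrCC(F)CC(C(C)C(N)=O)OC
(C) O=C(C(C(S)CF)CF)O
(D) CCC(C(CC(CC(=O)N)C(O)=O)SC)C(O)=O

[OX2H][CX4] describes a hydroxyl oxygen bound to an sp3 (X4) carbon (an aliphatic alcohol).
(A) contains a hydroxyl group (-OH), which satisfies every atom and bond constraint.
(B) has a methoxy ether (-OCH3) but the oxygen has H0 (ether), not H1.
(C) has a carboxylic acid group (-C(=O)OH) but the -OH is on a CX3 carbonyl carbon, not a CX4 carbon.
(D) has a carboxylic acid group (-C(=O)OH) but the -OH is on a CX3 carbonyl carbon, not a CX4 carbon.
So the answer is (A).

A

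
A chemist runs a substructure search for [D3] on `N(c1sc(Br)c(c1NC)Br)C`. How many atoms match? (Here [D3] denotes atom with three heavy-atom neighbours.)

4

Check the 11 heavy atoms by environment: 1× s (aromatic, D2) → no; 4× c (aromatic, D3) → match; 2× N (D2) → no; 2× C (D1) → no; 2× Br (D1) → no.
That gives 4 matching atoms.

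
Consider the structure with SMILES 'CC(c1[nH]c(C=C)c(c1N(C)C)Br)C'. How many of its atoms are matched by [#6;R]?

4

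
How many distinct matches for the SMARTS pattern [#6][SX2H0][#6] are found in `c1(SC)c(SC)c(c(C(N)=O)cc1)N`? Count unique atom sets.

2

[#6][SX2H0][#6] is the SMARTS for a thioether: an aliphatic sulfur bridging two carbons with no H on the sulfur.
The molecule carries 2 separate instances of a methylthio ether (-SCH3) meeting every constraint; each maps to a distinct set of atoms, giving 2 matches.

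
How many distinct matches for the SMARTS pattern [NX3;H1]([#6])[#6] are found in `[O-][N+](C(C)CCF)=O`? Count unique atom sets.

0

[NX3;H1]([#6])[#6] is the SMARTS for a secondary amine: a trivalent nitrogen with one H, bonded to two carbons.
No fragment in the molecule satisfies every constraint, giving 0 matches.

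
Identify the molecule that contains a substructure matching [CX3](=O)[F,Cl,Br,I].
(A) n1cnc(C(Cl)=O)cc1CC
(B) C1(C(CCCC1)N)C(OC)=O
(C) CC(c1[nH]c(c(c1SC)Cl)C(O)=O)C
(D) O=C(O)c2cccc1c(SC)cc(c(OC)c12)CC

A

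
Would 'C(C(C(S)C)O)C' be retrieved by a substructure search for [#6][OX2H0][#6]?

The pattern [#6][OX2H0][#6] describes an aliphatic oxygen bridging two carbons with no H on the oxygen — an ether.
The closest candidate here is a hydroxyl group (-OH), but the oxygen has H1, not H0 bridging two carbons. No other fragment satisfies the full query, so there is no match.

No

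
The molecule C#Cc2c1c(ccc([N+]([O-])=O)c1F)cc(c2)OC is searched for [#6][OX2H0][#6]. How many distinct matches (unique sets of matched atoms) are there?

[#6][OX2H0][#6] is the SMARTS for an ether: an aliphatic oxygen bridging two carbons with no H on the oxygen.
Exactly one fragment in the molecule meets all constraints, giving 1 match.

1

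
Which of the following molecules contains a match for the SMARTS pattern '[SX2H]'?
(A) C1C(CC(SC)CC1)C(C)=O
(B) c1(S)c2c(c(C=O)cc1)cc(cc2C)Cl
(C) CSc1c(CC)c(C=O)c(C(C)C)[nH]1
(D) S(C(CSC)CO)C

B

[SX2H] describes an aliphatic sulfur with two connections, one being H (a thiol).
(A) has a methylthio ether (-SCH3) but the sulfur has H0 (bonded to two carbons), not H1.
(B) contains a thiol (-SH), which satisfies every atom and bond constraint.
(C) has a methylthio ether (-SCH3) but the sulfur has H0 (bonded to two carbons), not H1.
(D) has a methylthio ether (-SCH3) but the sulfur has H0 (bonded to two carbons), not H1.
So the answer is (B).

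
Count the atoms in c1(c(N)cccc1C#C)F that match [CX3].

0

Check the 10 heavy atoms by environment: 6× c (aromatic, X3) → no; 1× N (X3) → no; 2× C (X2) → no; 1× F (X1) → no.
No environment satisfies the query, so 0 matching atoms.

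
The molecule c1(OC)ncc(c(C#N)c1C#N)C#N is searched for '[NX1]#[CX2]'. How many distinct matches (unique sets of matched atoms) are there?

3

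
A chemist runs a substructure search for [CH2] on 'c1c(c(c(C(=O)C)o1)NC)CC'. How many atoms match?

1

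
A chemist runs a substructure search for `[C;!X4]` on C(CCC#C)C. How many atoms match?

The query [C;!X4] means: aliphatic carbon that does not have four total connections.
Check the 6 heavy atoms by environment: 4× C (X4) → no; 2× C (X2) → match.
That gives 2 matching atoms.

2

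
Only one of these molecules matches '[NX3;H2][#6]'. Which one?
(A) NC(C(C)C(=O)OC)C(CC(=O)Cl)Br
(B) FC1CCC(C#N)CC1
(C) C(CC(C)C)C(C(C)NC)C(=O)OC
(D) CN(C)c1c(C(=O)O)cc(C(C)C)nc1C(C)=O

A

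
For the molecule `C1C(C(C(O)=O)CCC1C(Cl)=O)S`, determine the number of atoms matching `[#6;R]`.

Check the 13 heavy atoms by environment: 6× C (in 6-ring) → match; 1× S (acyclic) → no; 2× C (acyclic) → no; 3× O (acyclic) → no; 1× Cl (acyclic) → no.
That gives 6 matching atoms.

6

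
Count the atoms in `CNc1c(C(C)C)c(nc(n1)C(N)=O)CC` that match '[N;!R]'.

2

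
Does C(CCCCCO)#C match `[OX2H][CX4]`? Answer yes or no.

Yes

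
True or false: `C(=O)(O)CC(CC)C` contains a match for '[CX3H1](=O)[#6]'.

The pattern [CX3H1](=O)[#6] describes an sp2 carbon with one H, double-bonded to O and single-bonded to carbon — an aldehyde.
The closest candidate here is a carboxylic acid group (-C(=O)OH), but the carbonyl carbon has H0 and is bonded to O, not H1. No other fragment satisfies the full query, so there is no match.

False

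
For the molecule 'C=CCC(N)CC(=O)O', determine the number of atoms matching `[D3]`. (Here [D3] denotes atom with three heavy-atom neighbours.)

2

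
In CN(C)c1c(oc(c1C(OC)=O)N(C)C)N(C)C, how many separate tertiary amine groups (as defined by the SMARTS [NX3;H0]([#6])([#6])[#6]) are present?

[NX3;H0]([#6])([#6])[#6] is the SMARTS for a tertiary amine: a trivalent nitrogen with no H, bonded to three carbons.
The molecule carries 3 separate instances of a dimethylamino group (-N(CH3)2) meeting every constraint; each maps to a distinct set of atoms, giving 3 matches.

3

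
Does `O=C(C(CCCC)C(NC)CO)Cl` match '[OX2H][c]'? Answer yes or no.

The pattern [OX2H][c] describes a hydroxyl oxygen attached to an aromatic carbon — a phenol.
The closest candidate here is a hydroxyl group (-OH), but the -OH is on an aliphatic carbon, not an aromatic c. No other fragment satisfies the full query, so there is no match.

No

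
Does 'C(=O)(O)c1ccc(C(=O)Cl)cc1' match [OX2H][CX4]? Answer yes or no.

The pattern [OX2H][CX4] describes a hydroxyl oxygen bound to an sp3 (X4) carbon — an aliphatic alcohol.
The closest candidate here is a carboxylic acid group (-C(=O)OH), but the -OH is on a CX3 carbonyl carbon, not a CX4 carbon. No other fragment satisfies the full query, so there is no match.

No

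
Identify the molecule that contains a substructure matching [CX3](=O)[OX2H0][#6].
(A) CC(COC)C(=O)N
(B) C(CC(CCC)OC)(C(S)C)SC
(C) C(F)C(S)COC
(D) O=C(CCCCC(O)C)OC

D

[CX3](=O)[OX2H0][#6] describes a carbonyl carbon bonded to an oxygen that is itself bonded to carbon (no H on that O) (an ester).
(A) has a primary amide (-C(=O)NH2) but the carbonyl is bonded to N, not to an O-C linkage.
(B) has a methoxy ether (-OCH3) but the ether oxygen is not adjacent to a C=O carbon.
(C) has a methoxy ether (-OCH3) but the ether oxygen is not adjacent to a C=O carbon.
(D) contains a methyl-ester group (-C(=O)OCH3), which satisfies every atom and bond constraint.
So the answer is (D).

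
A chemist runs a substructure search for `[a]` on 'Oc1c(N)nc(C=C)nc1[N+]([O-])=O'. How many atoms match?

6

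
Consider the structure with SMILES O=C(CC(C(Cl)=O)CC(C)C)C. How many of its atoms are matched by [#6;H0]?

2

Check the 12 heavy atoms by environment: 2× C (H2) → no; 2× C (H1) → no; 2× C (H0) → match; 2× O (H0) → no; 1× Cl (H0) → no; 3× C (H3) → no.
That gives 2 matching atoms.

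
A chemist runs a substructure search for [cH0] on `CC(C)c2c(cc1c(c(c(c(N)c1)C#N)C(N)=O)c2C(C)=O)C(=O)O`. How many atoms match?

Check the 25 heavy atoms by environment: 8× c (aromatic, H0) → match; 2× c (aromatic, H1) → no; 4× C (H0) → no; 3× O (H0) → no; 3× C (H3) → no; 2× N (H2) → no; 1× O (H1) → no; 1× C (H1) → no; 1× N (H0) → no.
That gives 8 matching atoms.

8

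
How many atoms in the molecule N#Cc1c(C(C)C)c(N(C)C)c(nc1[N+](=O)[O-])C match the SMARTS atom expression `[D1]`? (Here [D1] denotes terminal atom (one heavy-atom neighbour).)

8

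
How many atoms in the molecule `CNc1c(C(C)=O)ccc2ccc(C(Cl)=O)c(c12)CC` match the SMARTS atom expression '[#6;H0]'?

8

Check the 20 heavy atoms by environment: 6× c (aromatic, H0) → match; 4× c (aromatic, H1) → no; 2× C (H0) → match; 2× O (H0) → no; 1× Cl (H0) → no; 3× C (H3) → no; 1× N (H1) → no; 1× C (H2) → no.
Summing the matching environments: 6 + 2 = 8 matching atoms.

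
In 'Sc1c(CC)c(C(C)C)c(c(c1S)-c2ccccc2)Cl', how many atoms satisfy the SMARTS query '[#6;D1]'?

Check the 20 heavy atoms by environment: 7× c (aromatic, D3) → no; 2× S (D1) → no; 1× C (D3) → no; 3× C (D1) → match; 1× Cl (D1) → no; 1× C (D2) → no; 5× c (aromatic, D2) → no.
That gives 3 matching atoms.

3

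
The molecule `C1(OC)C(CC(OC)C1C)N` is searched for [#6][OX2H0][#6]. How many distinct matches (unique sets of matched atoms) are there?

2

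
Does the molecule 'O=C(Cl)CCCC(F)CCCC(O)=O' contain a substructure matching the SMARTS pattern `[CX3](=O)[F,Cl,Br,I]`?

Yes

The pattern [CX3](=O)[F,Cl,Br,I] describes a carbonyl carbon bonded to a halogen — an acyl halide.
The molecule carries an acyl chloride (-C(=O)Cl), whose atoms satisfy every constraint of the query, so the pattern matches.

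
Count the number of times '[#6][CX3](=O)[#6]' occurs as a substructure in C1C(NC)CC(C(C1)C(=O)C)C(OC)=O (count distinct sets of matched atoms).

[#6][CX3](=O)[#6] is the SMARTS for a ketone: a carbonyl carbon (no H) flanked by two carbons.
Exactly one fragment in the molecule meets all constraints, giving 1 match.

1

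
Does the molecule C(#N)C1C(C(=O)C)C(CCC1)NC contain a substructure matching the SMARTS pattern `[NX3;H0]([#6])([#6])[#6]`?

No

The pattern [NX3;H0]([#6])([#6])[#6] describes a trivalent nitrogen with no H, bonded to three carbons — a tertiary amine.
The closest candidate here is an N-methylamino group (-NHCH3), but the nitrogen still has one H (H1), not H0. No other fragment satisfies the full query, so there is no match.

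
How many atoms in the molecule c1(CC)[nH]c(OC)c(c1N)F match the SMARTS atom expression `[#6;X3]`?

Check the 11 heavy atoms by environment: 1× n (aromatic, X3) → no; 4× c (aromatic, X3) → match; 1× O (X2) → no; 3× C (X4) → no; 1× N (X3) → no; 1× F (X1) → no.
That gives 4 matching atoms.

4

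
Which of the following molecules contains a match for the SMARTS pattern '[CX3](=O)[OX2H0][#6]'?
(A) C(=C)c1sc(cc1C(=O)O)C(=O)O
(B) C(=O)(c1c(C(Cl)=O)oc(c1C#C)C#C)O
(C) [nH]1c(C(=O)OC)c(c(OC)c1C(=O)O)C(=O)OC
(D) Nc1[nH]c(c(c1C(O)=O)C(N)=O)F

C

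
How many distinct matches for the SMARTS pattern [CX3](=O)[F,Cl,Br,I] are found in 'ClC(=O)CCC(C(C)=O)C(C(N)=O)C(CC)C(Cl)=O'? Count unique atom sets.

[CX3](=O)[F,Cl,Br,I] is the SMARTS for an acyl halide: a carbonyl carbon bonded to a halogen.
The molecule carries 2 separate instances of an acyl chloride (-C(=O)Cl) meeting every constraint; each maps to a distinct set of atoms, giving 2 matches.

2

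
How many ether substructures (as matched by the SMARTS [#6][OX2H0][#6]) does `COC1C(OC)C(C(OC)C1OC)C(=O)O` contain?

[#6][OX2H0][#6] is the SMARTS for an ether: an aliphatic oxygen bridging two carbons with no H on the oxygen.
The molecule carries 4 separate instances of a methoxy ether (-OCH3) meeting every constraint; each maps to a distinct set of atoms, giving 4 matches.

4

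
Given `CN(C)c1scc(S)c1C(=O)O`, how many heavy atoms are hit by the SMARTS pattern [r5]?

5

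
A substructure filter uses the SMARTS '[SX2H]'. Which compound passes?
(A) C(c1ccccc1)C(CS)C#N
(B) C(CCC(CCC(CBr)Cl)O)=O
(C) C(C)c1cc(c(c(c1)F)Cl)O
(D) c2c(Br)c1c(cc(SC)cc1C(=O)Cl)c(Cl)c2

[SX2H] describes an aliphatic sulfur with two connections, one being H (a thiol).
(A) contains a thiol (-SH), which satisfies every atom and bond constraint.
(B) has a hydroxyl group (-OH) but it is an -OH, not an -SH.
(C) has a hydroxyl group (-OH) but it is an -OH, not an -SH.
(D) has a methylthio ether (-SCH3) but the sulfur has H0 (bonded to two carbons), not H1.
So the answer is (A).

A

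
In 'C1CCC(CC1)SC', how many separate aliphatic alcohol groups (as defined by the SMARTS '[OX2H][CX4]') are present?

0

[OX2H][CX4] is the SMARTS for an aliphatic alcohol: a hydroxyl oxygen bound to an sp3 (X4) carbon.
No fragment in the molecule satisfies every constraint, giving 0 matches.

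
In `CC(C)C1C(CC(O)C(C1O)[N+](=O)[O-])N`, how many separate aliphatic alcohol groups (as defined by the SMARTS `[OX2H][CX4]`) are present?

2

[OX2H][CX4] is the SMARTS for an aliphatic alcohol: a hydroxyl oxygen bound to an sp3 (X4) carbon.
The molecule carries 2 separate instances of a hydroxyl group (-OH) meeting every constraint; each maps to a distinct set of atoms, giving 2 matches.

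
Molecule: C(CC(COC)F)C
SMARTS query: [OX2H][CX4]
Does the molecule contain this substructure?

The pattern [OX2H][CX4] describes a hydroxyl oxygen bound to an sp3 (X4) carbon — an aliphatic alcohol.
The closest candidate here is a methoxy ether (-OCH3), but the oxygen has H0 (ether), not H1. No other fragment satisfies the full query, so there is no match.

No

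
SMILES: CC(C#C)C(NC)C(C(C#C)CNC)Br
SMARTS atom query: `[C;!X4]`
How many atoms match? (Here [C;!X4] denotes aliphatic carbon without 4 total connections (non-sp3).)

4

The query [C;!X4] means: aliphatic carbon that does not have four total connections.
Check the 15 heavy atoms by environment: 8× C (X4) → no; 2× N (X3) → no; 4× C (X2) → match; 1× Br (X1) → no.
That gives 4 matching atoms.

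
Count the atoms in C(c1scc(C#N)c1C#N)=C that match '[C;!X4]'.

The query [C;!X4] means: aliphatic carbon that does not have four total connections.
Check the 11 heavy atoms by environment: 1× s (aromatic, X2) → no; 4× c (aromatic, X3) → no; 2× C (X2) → match; 2× N (X1) → no; 2× C (X3) → match.
Summing the matching environments: 2 + 2 = 4 matching atoms.

4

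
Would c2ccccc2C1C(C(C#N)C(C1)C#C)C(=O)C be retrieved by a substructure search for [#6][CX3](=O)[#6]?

The pattern [#6][CX3](=O)[#6] describes a carbonyl carbon (no H) flanked by two carbons — a ketone.
The molecule carries an acetyl/ketone group (-C(=O)CH3), whose atoms satisfy every constraint of the query, so the pattern matches.

Yes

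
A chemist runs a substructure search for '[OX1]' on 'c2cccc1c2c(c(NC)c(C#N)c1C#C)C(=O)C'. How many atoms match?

1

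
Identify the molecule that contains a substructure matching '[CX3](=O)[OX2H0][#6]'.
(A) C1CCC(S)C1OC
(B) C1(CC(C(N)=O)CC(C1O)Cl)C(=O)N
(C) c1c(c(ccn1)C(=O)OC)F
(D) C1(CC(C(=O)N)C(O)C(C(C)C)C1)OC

C

[CX3](=O)[OX2H0][#6] describes a carbonyl carbon bonded to an oxygen that is itself bonded to carbon (no H on that O) (an ester).
(A) has a methoxy ether (-OCH3) but the ether oxygen is not adjacent to a C=O carbon.
(B) has a primary amide (-C(=O)NH2) but the carbonyl is bonded to N, not to an O-C linkage.
(C) contains a methyl-ester group (-C(=O)OCH3), which satisfies every atom and bond constraint.
(D) has a methoxy ether (-OCH3) but the ether oxygen is not adjacent to a C=O carbon.
So the answer is (C).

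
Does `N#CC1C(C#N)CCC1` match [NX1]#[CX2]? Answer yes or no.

The pattern [NX1]#[CX2] describes a nitrogen triple-bonded to a two-connected carbon — a nitrile.
The molecule carries a nitrile (-C#N), whose atoms satisfy every constraint of the query, so the pattern matches.

Yes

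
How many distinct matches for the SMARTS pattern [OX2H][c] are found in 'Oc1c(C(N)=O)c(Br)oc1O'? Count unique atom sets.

[OX2H][c] is the SMARTS for a phenol: a hydroxyl oxygen attached to an aromatic carbon.
The molecule carries 2 separate instances of a hydroxyl group (-OH) meeting every constraint; each maps to a distinct set of atoms, giving 2 matches.

2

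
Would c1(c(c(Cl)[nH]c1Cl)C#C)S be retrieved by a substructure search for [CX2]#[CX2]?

The pattern [CX2]#[CX2] describes a carbon-carbon triple bond — an alkyne.
The molecule carries an ethynyl group (-C#CH), whose atoms satisfy every constraint of the query, so the pattern matches.

Yes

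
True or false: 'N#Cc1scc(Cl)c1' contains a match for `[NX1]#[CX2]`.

True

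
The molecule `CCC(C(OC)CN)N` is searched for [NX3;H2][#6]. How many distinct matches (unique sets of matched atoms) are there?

2

[NX3;H2][#6] is the SMARTS for a primary amine: a trivalent nitrogen with two H attached to carbon.
The molecule carries 2 separate instances of a primary amino group (-NH2) meeting every constraint; each maps to a distinct set of atoms, giving 2 matches.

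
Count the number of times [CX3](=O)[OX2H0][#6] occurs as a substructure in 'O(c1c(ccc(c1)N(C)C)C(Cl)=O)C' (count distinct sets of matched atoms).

0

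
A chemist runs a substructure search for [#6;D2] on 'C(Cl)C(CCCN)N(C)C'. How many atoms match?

4

Check the 10 heavy atoms by environment: 4× C (D2) → match; 1× C (D3) → no; 1× N (D1) → no; 1× N (D3) → no; 2× C (D1) → no; 1× Cl (D1) → no.
That gives 4 matching atoms.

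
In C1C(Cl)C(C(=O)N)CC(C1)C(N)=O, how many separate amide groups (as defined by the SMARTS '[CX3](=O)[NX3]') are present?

2

[CX3](=O)[NX3] is the SMARTS for an amide: a carbonyl carbon bonded to a trivalent nitrogen.
The molecule carries 2 separate instances of a primary amide (-C(=O)NH2) meeting every constraint; each maps to a distinct set of atoms, giving 2 matches.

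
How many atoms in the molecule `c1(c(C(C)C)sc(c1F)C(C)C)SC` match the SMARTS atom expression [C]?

The query [C] means: uppercase C matches aliphatic (non-aromatic) carbon only.
Check the 14 heavy atoms by environment: 1× s (aromatic) → no; 4× c (aromatic) → no; 1× S → no; 7× C → match; 1× F → no.
That gives 7 matching atoms.

7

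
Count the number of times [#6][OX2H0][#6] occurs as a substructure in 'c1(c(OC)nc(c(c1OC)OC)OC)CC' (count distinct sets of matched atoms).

[#6][OX2H0][#6] is the SMARTS for an ether: an aliphatic oxygen bridging two carbons with no H on the oxygen.
The molecule carries 4 separate instances of a methoxy ether (-OCH3) meeting every constraint; each maps to a distinct set of atoms, giving 4 matches.

4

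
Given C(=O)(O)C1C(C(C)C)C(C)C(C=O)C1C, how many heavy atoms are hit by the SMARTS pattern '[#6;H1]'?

7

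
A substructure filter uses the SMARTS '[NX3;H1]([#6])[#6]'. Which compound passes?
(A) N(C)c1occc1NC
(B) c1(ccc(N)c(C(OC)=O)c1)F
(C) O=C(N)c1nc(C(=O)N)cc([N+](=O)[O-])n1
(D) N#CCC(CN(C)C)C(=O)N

A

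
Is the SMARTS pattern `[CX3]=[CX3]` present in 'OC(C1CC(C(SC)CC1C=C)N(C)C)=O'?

Yes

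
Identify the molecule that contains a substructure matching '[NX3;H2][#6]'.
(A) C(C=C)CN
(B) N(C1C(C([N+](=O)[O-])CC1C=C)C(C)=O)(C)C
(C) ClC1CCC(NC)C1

A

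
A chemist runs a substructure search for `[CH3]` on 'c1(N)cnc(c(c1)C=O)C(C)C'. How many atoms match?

Check the 12 heavy atoms by environment: 1× n (aromatic, H0) → no; 3× c (aromatic, H0) → no; 2× c (aromatic, H1) → no; 2× C (H1) → no; 1× O (H0) → no; 2× C (H3) → match; 1× N (H2) → no.
That gives 2 matching atoms.

2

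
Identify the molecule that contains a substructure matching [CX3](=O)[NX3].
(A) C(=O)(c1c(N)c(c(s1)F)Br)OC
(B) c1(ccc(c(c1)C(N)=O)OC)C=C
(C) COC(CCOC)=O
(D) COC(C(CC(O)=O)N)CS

B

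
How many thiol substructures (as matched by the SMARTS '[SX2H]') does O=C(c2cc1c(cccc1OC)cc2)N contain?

0

[SX2H] is the SMARTS for a thiol: an aliphatic sulfur with two connections, one being H.
No fragment in the molecule satisfies every constraint, giving 0 matches.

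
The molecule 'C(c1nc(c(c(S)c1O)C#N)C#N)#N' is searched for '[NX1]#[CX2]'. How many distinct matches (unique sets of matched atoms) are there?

3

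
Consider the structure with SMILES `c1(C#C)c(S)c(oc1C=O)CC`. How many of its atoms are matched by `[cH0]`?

The query [cH0] means: aromatic carbon with no attached hydrogen (substituted or ring-fusion).
Check the 12 heavy atoms by environment: 1× o (aromatic, H0) → no; 4× c (aromatic, H0) → match; 1× C (H0) → no; 2× C (H1) → no; 1× O (H0) → no; 1× C (H2) → no; 1× C (H3) → no; 1× S (H1) → no.
That gives 4 matching atoms.

4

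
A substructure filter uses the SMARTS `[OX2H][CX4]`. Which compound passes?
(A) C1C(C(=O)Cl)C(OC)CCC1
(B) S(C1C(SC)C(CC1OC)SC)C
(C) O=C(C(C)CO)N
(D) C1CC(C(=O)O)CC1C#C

[OX2H][CX4] describes a hydroxyl oxygen bound to an sp3 (X4) carbon (an aliphatic alcohol).
(A) has a methoxy ether (-OCH3) but the oxygen has H0 (ether), not H1.
(B) has a methoxy ether (-OCH3) but the oxygen has H0 (ether), not H1.
(C) contains a hydroxyl group (-OH), which satisfies every atom and bond constraint.
(D) has a carboxylic acid group (-C(=O)OH) but the -OH is on a CX3 carbonyl carbon, not a CX4 carbon.
So the answer is (C).

C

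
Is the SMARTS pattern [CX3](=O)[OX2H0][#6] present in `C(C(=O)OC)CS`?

Yes

The pattern [CX3](=O)[OX2H0][#6] describes a carbonyl carbon bonded to an oxygen that is itself bonded to carbon (no H on that O) — an ester.
The molecule carries a methyl-ester group (-C(=O)OCH3), whose atoms satisfy every constraint of the query, so the pattern matches.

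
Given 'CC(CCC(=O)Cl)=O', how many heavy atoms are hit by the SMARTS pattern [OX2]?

Check the 8 heavy atoms by environment: 3× C (X4) → no; 2× C (X3) → no; 2× O (X1) → no; 1× Cl (X1) → no.
No environment satisfies the query, so 0 matching atoms.

0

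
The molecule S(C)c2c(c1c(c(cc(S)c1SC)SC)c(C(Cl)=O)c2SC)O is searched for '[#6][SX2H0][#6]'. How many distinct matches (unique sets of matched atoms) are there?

[#6][SX2H0][#6] is the SMARTS for a thioether: an aliphatic sulfur bridging two carbons with no H on the sulfur.
The molecule carries 4 separate instances of a methylthio ether (-SCH3) meeting every constraint; each maps to a distinct set of atoms, giving 4 matches.

4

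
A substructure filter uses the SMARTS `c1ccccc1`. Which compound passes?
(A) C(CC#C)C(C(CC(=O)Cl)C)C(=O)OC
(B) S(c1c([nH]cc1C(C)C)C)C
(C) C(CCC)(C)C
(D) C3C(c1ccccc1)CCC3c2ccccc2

D

c1ccccc1 describes six aromatic carbons in a ring (a benzene ring).
(A) has a methyl group (-CH3) but no six-membered all-carbon aromatic ring is present.
(B) has a methyl group (-CH3) but no six-membered all-carbon aromatic ring is present.
(C) has a methyl group (-CH3) but no six-membered all-carbon aromatic ring is present.
(D) contains a phenyl ring, which satisfies every atom and bond constraint.
So the answer is (D).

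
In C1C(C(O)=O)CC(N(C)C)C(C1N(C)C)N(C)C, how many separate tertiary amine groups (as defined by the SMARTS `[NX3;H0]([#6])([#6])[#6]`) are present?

[NX3;H0]([#6])([#6])[#6] is the SMARTS for a tertiary amine: a trivalent nitrogen with no H, bonded to three carbons.
The molecule carries 3 separate instances of a dimethylamino group (-N(CH3)2) meeting every constraint; each maps to a distinct set of atoms, giving 3 matches.

3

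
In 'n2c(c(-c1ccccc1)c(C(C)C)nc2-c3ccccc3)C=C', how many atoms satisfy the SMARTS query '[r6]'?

The query [r6] means: r6 matches atoms in a six-membered ring.
Check the 23 heavy atoms by environment: 2× n (aromatic, in 6-ring) → match; 16× c (aromatic, in 6-ring) → match; 5× C (acyclic) → no.
Summing the matching environments: 2 + 16 = 18 matching atoms.

18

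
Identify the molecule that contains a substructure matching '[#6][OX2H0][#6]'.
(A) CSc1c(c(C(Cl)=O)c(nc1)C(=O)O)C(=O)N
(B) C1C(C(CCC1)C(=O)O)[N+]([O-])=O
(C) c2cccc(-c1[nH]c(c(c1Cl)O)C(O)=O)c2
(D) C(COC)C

D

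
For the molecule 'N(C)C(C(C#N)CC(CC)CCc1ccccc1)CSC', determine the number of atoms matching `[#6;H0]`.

2

The query [#6;H0] means: any carbon with no attached hydrogen.
Check the 21 heavy atoms by environment: 5× C (H2) → no; 3× C (H1) → no; 1× C (H0) → match; 1× N (H0) → no; 1× S (H0) → no; 3× C (H3) → no; 1× N (H1) → no; 1× c (aromatic, H0) → match; 5× c (aromatic, H1) → no.
Summing the matching environments: 1 + 1 = 2 matching atoms.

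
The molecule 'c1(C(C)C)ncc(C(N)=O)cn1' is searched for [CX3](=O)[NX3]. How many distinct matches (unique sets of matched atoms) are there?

[CX3](=O)[NX3] is the SMARTS for an amide: a carbonyl carbon bonded to a trivalent nitrogen.
Exactly one fragment in the molecule meets all constraints, giving 1 match.

1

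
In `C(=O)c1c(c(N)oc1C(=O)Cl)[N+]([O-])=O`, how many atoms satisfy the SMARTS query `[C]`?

2

The query [C] means: uppercase C matches aliphatic (non-aromatic) carbon only.
Check the 14 heavy atoms by environment: 1× o (aromatic) → no; 4× c (aromatic) → no; 1× N (charge +1) → no; 1× O (charge -1) → no; 3× O → no; 2× C → match; 1× Cl → no; 1× N → no.
That gives 2 matching atoms.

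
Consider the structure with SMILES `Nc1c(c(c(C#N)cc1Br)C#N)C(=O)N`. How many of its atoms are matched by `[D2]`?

Check the 15 heavy atoms by environment: 5× c (aromatic, D3) → no; 1× c (aromatic, D2) → match; 2× C (D2) → match; 4× N (D1) → no; 1× Br (D1) → no; 1× C (D3) → no; 1× O (D1) → no.
Summing the matching environments: 1 + 2 = 3 matching atoms.

3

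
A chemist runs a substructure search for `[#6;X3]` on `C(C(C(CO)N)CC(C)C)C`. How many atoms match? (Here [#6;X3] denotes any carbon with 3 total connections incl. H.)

Check the 11 heavy atoms by environment: 9× C (X4) → no; 1× O (X2) → no; 1× N (X3) → no.
No environment satisfies the query, so 0 matching atoms.

0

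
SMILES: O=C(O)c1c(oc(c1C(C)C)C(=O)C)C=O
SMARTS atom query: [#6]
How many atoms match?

11

The query [#6] means: #6 matches any atom with atomic number 6 (carbon, aromatic or aliphatic).
Check the 16 heavy atoms by environment: 1× o (aromatic) → no; 4× c (aromatic) → match; 7× C → match; 4× O → no.
Summing the matching environments: 4 + 7 = 11 matching atoms.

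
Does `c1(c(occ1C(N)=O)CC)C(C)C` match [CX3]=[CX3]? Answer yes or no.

No

The pattern [CX3]=[CX3] describes a non-aromatic C=C double bond between two sp2 carbons — an alkene.
The closest candidate here is an ethyl group (-CH2CH3), but its C-C bond is a single bond between CX4 carbons, not CX3=CX3. No other fragment satisfies the full query, so there is no match.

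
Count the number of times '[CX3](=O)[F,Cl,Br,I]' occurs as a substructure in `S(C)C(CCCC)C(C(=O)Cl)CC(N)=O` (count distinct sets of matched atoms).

[CX3](=O)[F,Cl,Br,I] is the SMARTS for an acyl halide: a carbonyl carbon bonded to a halogen.
Exactly one fragment in the molecule meets all constraints, giving 1 match.

1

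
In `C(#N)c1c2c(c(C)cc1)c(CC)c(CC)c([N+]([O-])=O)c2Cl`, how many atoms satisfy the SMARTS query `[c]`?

Check the 21 heavy atoms by environment: 10× c (aromatic) → match; 6× C → no; 1× N (charge +1) → no; 1× O (charge -1) → no; 1× O → no; 1× Cl → no; 1× N → no.
That gives 10 matching atoms.

10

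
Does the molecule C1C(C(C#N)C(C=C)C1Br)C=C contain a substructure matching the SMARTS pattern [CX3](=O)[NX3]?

No

The pattern [CX3](=O)[NX3] describes a carbonyl carbon bonded to a trivalent nitrogen — an amide.
The closest candidate here is a nitrile (-C#N), but the nitrile N is NX1 (triple-bonded), not NX3. No other fragment satisfies the full query, so there is no match.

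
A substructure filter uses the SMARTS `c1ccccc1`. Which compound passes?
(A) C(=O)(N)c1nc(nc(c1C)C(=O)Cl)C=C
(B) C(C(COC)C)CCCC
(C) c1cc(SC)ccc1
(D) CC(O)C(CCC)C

C

c1ccccc1 describes six aromatic carbons in a ring (a benzene ring).
(A) has a methyl group (-CH3) but no six-membered all-carbon aromatic ring is present.
(B) has a methyl group (-CH3) but no six-membered all-carbon aromatic ring is present.
(C) contains the required atom environment, so the pattern matches.
(D) has a methyl group (-CH3) but no six-membered all-carbon aromatic ring is present.
So the answer is (C).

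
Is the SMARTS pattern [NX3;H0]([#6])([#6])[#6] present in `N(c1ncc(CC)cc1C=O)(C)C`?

Yes

The pattern [NX3;H0]([#6])([#6])[#6] describes a trivalent nitrogen with no H, bonded to three carbons — a tertiary amine.
The molecule carries a dimethylamino group (-N(CH3)2), whose atoms satisfy every constraint of the query, so the pattern matches.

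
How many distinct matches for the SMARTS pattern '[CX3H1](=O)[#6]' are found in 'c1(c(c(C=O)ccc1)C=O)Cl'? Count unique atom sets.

2

[CX3H1](=O)[#6] is the SMARTS for an aldehyde: an sp2 carbon with one H, double-bonded to O and single-bonded to carbon.
The molecule carries 2 separate instances of an aldehyde (-CHO) meeting every constraint; each maps to a distinct set of atoms, giving 2 matches.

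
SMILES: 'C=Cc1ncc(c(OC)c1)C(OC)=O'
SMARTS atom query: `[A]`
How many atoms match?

8

The query [A] means: A matches any aliphatic (non-aromatic) heavy atom.
Check the 14 heavy atoms by environment: 1× n (aromatic) → no; 5× c (aromatic) → no; 5× C → match; 3× O → match.
Summing the matching environments: 5 + 3 = 8 matching atoms.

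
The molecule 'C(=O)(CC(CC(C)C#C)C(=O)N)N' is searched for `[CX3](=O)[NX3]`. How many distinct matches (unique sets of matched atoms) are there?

[CX3](=O)[NX3] is the SMARTS for an amide: a carbonyl carbon bonded to a trivalent nitrogen.
The molecule carries 2 separate instances of a primary amide (-C(=O)NH2) meeting every constraint; each maps to a distinct set of atoms, giving 2 matches.

2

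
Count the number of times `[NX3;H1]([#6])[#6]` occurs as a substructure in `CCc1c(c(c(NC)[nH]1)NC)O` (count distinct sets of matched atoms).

2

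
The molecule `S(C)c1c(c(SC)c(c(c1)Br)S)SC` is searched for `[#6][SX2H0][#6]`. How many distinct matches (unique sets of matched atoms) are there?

3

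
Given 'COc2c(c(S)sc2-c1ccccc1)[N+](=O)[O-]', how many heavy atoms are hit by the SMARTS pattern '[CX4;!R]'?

1

Check the 17 heavy atoms by environment: 1× s (aromatic, X2, in 5-ring) → no; 4× c (aromatic, X3, in 5-ring) → no; 1× O (X2, acyclic) → no; 1× C (X4, acyclic) → match; 1× S (X2, acyclic) → no; 1× N (charge +1, X3, acyclic) → no; 1× O (charge -1, X1, acyclic) → no; 1× O (X1, acyclic) → no; 6× c (aromatic, X3, in 6-ring) → no.
That gives 1 matching atom.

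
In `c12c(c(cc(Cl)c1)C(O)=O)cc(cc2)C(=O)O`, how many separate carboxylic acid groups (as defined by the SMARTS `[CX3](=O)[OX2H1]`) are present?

2

[CX3](=O)[OX2H1] is the SMARTS for a carboxylic acid: an sp2 carbon double-bonded to O and single-bonded to an -OH oxygen.
The molecule carries 2 separate instances of a carboxylic acid group (-C(=O)OH) meeting every constraint; each maps to a distinct set of atoms, giving 2 matches.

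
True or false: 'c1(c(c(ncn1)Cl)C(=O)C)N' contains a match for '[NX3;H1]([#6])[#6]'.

False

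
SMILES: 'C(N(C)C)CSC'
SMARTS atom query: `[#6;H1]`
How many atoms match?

0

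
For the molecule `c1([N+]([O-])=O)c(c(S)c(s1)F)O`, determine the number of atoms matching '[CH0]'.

0

The query [CH0] means: aliphatic carbon with no attached hydrogen.
Check the 11 heavy atoms by environment: 1× s (aromatic, H0) → no; 4× c (aromatic, H0) → no; 1× F (H0) → no; 1× O (H1) → no; 1× N (charge +1, H0) → no; 1× O (charge -1, H0) → no; 1× O (H0) → no; 1× S (H1) → no.
No environment satisfies the query, so 0 matching atoms.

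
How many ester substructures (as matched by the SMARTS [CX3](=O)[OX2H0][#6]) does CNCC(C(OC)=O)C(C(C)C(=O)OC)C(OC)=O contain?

[CX3](=O)[OX2H0][#6] is the SMARTS for an ester: a carbonyl carbon bonded to an oxygen that is itself bonded to carbon (no H on that O).
The molecule carries 3 separate instances of a methyl-ester group (-C(=O)OCH3) meeting every constraint; each maps to a distinct set of atoms, giving 3 matches.

3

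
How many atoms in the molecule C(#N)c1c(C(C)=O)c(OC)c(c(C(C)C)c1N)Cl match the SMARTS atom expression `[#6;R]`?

Check the 18 heavy atoms by environment: 6× c (aromatic, in 6-ring) → match; 7× C (acyclic) → no; 1× Cl (acyclic) → no; 2× N (acyclic) → no; 2× O (acyclic) → no.
That gives 6 matching atoms.

6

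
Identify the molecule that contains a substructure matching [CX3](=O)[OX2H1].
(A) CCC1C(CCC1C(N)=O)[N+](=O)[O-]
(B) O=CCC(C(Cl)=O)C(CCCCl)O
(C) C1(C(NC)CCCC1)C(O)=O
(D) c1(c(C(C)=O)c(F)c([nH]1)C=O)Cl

C

[CX3](=O)[OX2H1] describes an sp2 carbon double-bonded to O and single-bonded to an -OH oxygen (a carboxylic acid).
(A) has a primary amide (-C(=O)NH2) but the carbonyl is bonded to N, not to an -OH oxygen.
(B) has an acyl chloride (-C(=O)Cl) but the carbonyl is bonded to Cl, not to an -OH oxygen.
(C) contains a carboxylic acid group (-C(=O)OH), which satisfies every atom and bond constraint.
(D) has an aldehyde (-CHO) but there is no singly-bonded oxygen on the carbonyl carbon.
So the answer is (C).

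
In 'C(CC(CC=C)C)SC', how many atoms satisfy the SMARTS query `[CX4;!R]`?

6

The query [CX4;!R] means: aliphatic carbon with four total connections, not in a ring.
Check the 9 heavy atoms by environment: 6× C (X4, acyclic) → match; 1× S (X2, acyclic) → no; 2× C (X3, acyclic) → no.
That gives 6 matching atoms.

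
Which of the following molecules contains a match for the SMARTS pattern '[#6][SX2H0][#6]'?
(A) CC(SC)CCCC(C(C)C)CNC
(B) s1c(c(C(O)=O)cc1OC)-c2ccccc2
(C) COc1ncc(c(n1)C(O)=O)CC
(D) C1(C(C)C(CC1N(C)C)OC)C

[#6][SX2H0][#6] describes an aliphatic sulfur bridging two carbons with no H on the sulfur (a thioether).
(A) contains a methylthio ether (-SCH3), which satisfies every atom and bond constraint.
(B) has a methoxy ether (-OCH3) but the bridging atom is O, not S.
(C) has a methoxy ether (-OCH3) but the bridging atom is O, not S.
(D) has a methoxy ether (-OCH3) but the bridging atom is O, not S.
So the answer is (A).

A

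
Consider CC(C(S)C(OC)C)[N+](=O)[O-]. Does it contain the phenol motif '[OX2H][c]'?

No

The pattern [OX2H][c] describes a hydroxyl oxygen attached to an aromatic carbon — a phenol.
The closest candidate here is a methoxy ether (-OCH3), but the oxygen has H0, not H1. No other fragment satisfies the full query, so there is no match.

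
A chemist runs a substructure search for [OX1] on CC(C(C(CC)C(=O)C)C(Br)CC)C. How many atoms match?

1

The query [OX1] means: aliphatic oxygen with one total connection — typically a carbonyl =O or an oxide.
Check the 14 heavy atoms by environment: 11× C (X4) → no; 1× Br (X1) → no; 1× C (X3) → no; 1× O (X1) → match.
That gives 1 matching atom.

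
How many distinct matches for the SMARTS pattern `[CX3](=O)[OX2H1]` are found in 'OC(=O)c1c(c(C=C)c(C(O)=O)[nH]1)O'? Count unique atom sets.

[CX3](=O)[OX2H1] is the SMARTS for a carboxylic acid: an sp2 carbon double-bonded to O and single-bonded to an -OH oxygen.
The molecule carries 2 separate instances of a carboxylic acid group (-C(=O)OH) meeting every constraint; each maps to a distinct set of atoms, giving 2 matches.

2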